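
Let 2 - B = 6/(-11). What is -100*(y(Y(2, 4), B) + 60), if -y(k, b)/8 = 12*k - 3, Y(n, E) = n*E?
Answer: 68400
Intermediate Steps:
B = 28/11 (B = 2 - 6/(-11) = 2 - 6*(-1)/11 = 2 - 1*(-6/11) = 2 + 6/11 = 28/11 ≈ 2.5455)
Y(n, E) = E*n
y(k, b) = 24 - 96*k (y(k, b) = -8*(12*k - 3) = -8*(-3 + 12*k) = 24 - 96*k)
-100*(y(Y(2, 4), B) + 60) = -100*((24 - 384*2) + 60) = -100*((24 - 96*8) + 60) = -100*((24 - 768) + 60) = -100*(-744 + 60) = -100*(-684) = 68400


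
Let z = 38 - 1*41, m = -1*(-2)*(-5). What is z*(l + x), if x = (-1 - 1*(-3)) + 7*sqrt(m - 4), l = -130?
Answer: 384 - 21*I*sqrt(14) ≈ 384.0 - 78.575*I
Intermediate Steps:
m = -10 (m = 2*(-5) = -10)
x = 2 + 7*I*sqrt(14) (x = (-1 - 1*(-3)) + 7*sqrt(-10 - 4) = (-1 + 3) + 7*sqrt(-14) = 2 + 7*(I*sqrt(14)) = 2 + 7*I*sqrt(14) ≈ 2.0 + 26.192*I)
z = -3 (z = 38 - 41 = -3)
z*(l + x) = -3*(-130 + (2 + 7*I*sqrt(14))) = -3*(-128 + 7*I*sqrt(14)) = 384 - 21*I*sqrt(14)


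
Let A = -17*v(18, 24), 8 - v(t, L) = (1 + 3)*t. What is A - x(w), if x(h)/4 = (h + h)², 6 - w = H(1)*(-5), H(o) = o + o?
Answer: -3008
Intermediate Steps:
H(o) = 2*o
w = 16 (w = 6 - 2*1*(-5) = 6 - 2*(-5) = 6 - 1*(-10) = 6 + 10 = 16)
v(t, L) = 8 - 4*t (v(t, L) = 8 - (1 + 3)*t = 8 - 4*t)
A = 1088 (A = -17*(8 - 4*18) = -17*(8 - 72) = -17*(-64) = 1088)
x(h) = 16*h² (x(h) = 4*(h + h)² = 4*(2*h)² = 4*(4*h²) = 16*h²)
A - x(w) = 1088 - 16*16² = 1088 - 16*256 = 1088 - 1*4096 = 1088 - 4096 = -3008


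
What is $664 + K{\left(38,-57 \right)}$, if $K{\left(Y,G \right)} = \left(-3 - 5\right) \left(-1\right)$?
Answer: $672$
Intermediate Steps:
$K{\left(Y,G \right)} = 8$ ($K{\left(Y,G \right)} = \left(-8\right) \left(-1\right) = 8$)
$664 + K{\left(38,-57 \right)} = 664 + 8 = 672$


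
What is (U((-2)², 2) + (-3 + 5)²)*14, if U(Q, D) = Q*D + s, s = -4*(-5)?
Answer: 448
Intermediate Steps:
s = 20 (s = -1*(-20) = 20)
U(Q, D) = 20 + D*Q (U(Q, D) = Q*D + 20 = D*Q + 20 = 20 + D*Q)
(U((-2)², 2) + (-3 + 5)²)*14 = ((20 + 2*(-2)²) + (-3 + 5)²)*14 = ((20 + 2*4) + 2²)*14 = ((20 + 8) + 4)*14 = (28 + 4)*14 = 32*14 = 448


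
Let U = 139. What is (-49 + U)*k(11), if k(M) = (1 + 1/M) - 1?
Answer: 90/11 ≈ 8.1818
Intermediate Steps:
k(M) = 1/M
(-49 + U)*k(11) = (-49 + 139)/11 = 90*(1/11) = 90/11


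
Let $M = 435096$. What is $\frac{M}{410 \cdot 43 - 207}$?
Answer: $\frac{435096}{17423} \approx 24.973$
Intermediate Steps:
$\frac{M}{410 \cdot 43 - 207} = \frac{435096}{410 \cdot 43 - 207} = \frac{435096}{17630 - 207} = \frac{435096}{17423}$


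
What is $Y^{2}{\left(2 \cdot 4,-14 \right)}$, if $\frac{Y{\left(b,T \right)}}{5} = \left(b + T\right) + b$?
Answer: $100$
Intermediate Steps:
$Y{\left(b,T \right)} = 5 T + 10 b$ ($Y{\left(b,T \right)} = 5 \left(\left(b + T\right) + b\right) = 5 \left(\left(T + b\right) + b\right) = 5 \left(T + 2 b\right) = 5 T + 10 b$)
$Y^{2}{\left(2 \cdot 4,-14 \right)} = \left(5 \left(-14\right) + 10 \cdot 2 \cdot 4\right)^{2} = \left(-70 + 10 \cdot 8\right)^{2} = \left(-70 + 80\right)^{2} = 10^{2} = 100$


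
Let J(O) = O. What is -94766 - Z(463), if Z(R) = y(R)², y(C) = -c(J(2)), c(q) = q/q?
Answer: -94767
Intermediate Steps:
c(q) = 1
y(C) = -1 (y(C) = -1*1 = -1)
Z(R) = 1 (Z(R) = (-1)² = 1)
-94766 - Z(463) = -94766 - 1*1 = -94766 - 1 = -94767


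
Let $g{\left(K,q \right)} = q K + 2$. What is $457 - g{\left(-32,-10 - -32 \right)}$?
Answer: $1159$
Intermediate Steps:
$g{\left(K,q \right)} = 2 + K q$ ($g{\left(K,q \right)} = K q + 2 = 2 + K q$)
$457 - g{\left(-32,-10 - -32 \right)} = 457 - \left(2 - 32 \left(-10 - -32\right)\right) = 457 - \left(2 - 32 \left(-10 + 32\right)\right) = 457 - \left(2 - 704\right) = 457 - -702 = 457 + 702 = 1159$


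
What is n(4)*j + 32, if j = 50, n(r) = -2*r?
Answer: -368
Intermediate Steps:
n(4)*j + 32 = -2*4*50 + 32 = -8*50 + 32 = -400 + 32 = -368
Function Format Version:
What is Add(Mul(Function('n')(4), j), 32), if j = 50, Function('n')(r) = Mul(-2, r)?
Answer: -368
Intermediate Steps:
Add(Mul(Function('n')(4), j), 32) = Add(Mul(Mul(-2, 4), 50), 32) = Add(Mul(-8, 50), 32) = Add(-400, 32) = -368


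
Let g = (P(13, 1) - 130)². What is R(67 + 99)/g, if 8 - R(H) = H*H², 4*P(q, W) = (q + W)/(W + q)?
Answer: -73188608/269361 ≈ -271.71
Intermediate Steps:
P(q, W) = ¼ (P(q, W) = ((q + W)/(W + q))/4 = ((W + q)/(W + q))/4 = (¼)*1 = ¼)
g = 269361/16 (g = (¼ - 130)² = (-519/4)² = 269361/16 ≈ 16835.)
R(H) = 8 - H³ (R(H) = 8 - H*H² = 8 - H³)
R(67 + 99)/g = (8 - (67 + 99)³)/(269361/16) = (8 - 1*166³)*(16/269361) = (8 - 1*4574296)*(16/269361) = (8 - 4574296)*(16/269361) = -4574288*16/269361 = -73188608/269361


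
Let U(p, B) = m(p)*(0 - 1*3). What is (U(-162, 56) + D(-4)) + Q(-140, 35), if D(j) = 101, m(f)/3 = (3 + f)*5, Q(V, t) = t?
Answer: 7291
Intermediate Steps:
m(f) = 45 + 15*f (m(f) = 3*((3 + f)*5) = 3*(15 + 5*f) = 45 + 15*f)
U(p, B) = -135 - 45*p (U(p, B) = (45 + 15*p)*(0 - 1*3) = (45 + 15*p)*(0 - 3) = (45 + 15*p)*(-3) = -135 - 45*p)
(U(-162, 56) + D(-4)) + Q(-140, 35) = ((-135 - 45*(-162)) + 101) + 35 = ((-135 + 7290) + 101) + 35 = (7155 + 101) + 35 = 7256 + 35 = 7291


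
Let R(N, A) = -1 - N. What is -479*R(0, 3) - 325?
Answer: 154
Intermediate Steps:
-479*R(0, 3) - 325 = -479*(-1 - 1*0) - 325 = -479*(-1 + 0) - 325 = -479*(-1) - 325 = 479 - 325 = 154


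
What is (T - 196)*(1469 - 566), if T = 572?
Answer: 339528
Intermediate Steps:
(T - 196)*(1469 - 566) = (572 - 196)*(1469 - 566) = 376*903 = 339528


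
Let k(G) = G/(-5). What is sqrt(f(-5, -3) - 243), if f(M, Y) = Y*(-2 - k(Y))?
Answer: 14*I*sqrt(30)/5 ≈ 15.336*I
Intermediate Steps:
k(G) = -G/5 (k(G) = G*(-1/5) = -G/5)
f(M, Y) = Y*(-2 + Y/5) (f(M, Y) = Y*(-2 - (-1)*Y/5) = Y*(-2 + Y/5))
sqrt(f(-5, -3) - 243) = sqrt((1/5)*(-3)*(-10 - 3) - 243) = sqrt((1/5)*(-3)*(-13) - 243) = sqrt(39/5 - 243) = sqrt(-1176/5) = 14*I*sqrt(30)/5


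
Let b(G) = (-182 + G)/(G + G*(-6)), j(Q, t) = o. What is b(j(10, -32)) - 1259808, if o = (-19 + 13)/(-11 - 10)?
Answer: -6298404/5 ≈ -1.2597e+6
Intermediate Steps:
o = 2/7 (o = -6/(-21) = -6*(-1/21) = 2/7 ≈ 0.28571)
j(Q, t) = 2/7
b(G) = -(-182 + G)/(5*G) (b(G) = (-182 + G)/(G - 6*G) = (-182 + G)/((-5*G)) = (-182 + G)*(-1/(5*G)) = -(-182 + G)/(5*G))
b(j(10, -32)) - 1259808 = (182 - 1*2/7)/(5*(2/7)) - 1259808 = (⅕)*(7/2)*(182 - 2/7) - 1259808 = (⅕)*(7/2)*(1272/7) - 1259808 = 636/5 - 1259808 = -6298404/5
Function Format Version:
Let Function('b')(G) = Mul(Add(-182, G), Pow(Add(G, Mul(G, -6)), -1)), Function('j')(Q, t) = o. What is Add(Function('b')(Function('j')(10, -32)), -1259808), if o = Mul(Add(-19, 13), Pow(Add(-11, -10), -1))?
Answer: Rational(-6298404, 5) ≈ -1.2597e+6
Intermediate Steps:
o = Rational(2, 7) (o = Mul(-6, Pow(-21, -1)) = Mul(-6, Rational(-1, 21)) = Rational(2, 7) ≈ 0.28571)
Function('j')(Q, t) = Rational(2, 7)
Function('b')(G) = Mul(Rational(-1, 5), Pow(G, -1), Add(-182, G)) (Function('b')(G) = Mul(Add(-182, G), Pow(Add(G, Mul(-6, G)), -1)) = Mul(Add(-182, G), Pow(Mul(-5, G), -1)) = Mul(Add(-182, G), Mul(Rational(-1, 5), Pow(G, -1))) = Mul(Rational(-1, 5), Pow(G, -1), Add(-182, G)))
Add(Function('b')(Function('j')(10, -32)), -1259808) = Add(Mul(Rational(1, 5), Pow(Rational(2, 7), -1), Add(182, Mul(-1, Rational(2, 7)))), -1259808) = Add(Mul(Rational(1, 5), Rational(7, 2), Add(182, Rational(-2, 7))), -1259808) = Add(Mul(Rational(1, 5), Rational(7, 2), Rational(1272, 7)), -1259808) = Add(Rational(636, 5), -1259808) = Rational(-6298404, 5)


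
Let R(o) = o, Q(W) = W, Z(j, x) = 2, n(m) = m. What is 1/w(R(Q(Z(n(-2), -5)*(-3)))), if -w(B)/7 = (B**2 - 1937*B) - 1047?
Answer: -1/74277 ≈ -1.3463e-5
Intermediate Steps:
w(B) = 7329 - 7*B**2 + 13559*B (w(B) = -7*((B**2 - 1937*B) - 1047) = -7*(-1047 + B**2 - 1937*B) = 7329 - 7*B**2 + 13559*B)
1/w(R(Q(Z(n(-2), -5)*(-3)))) = 1/(7329 - 7*(2*(-3))**2 + 13559*(2*(-3))) = 1/(7329 - 7*(-6)**2 + 13559*(-6)) = 1/(7329 - 7*36 - 81354) = 1/(7329 - 252 - 81354) = 1/(-74277) = -1/74277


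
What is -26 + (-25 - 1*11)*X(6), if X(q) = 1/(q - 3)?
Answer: -38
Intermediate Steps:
X(q) = 1/(-3 + q)
-26 + (-25 - 1*11)*X(6) = -26 + (-25 - 1*11)/(-3 + 6) = -26 + (-25 - 11)/3 = -26 - 36*⅓ = -26 - 12 = -38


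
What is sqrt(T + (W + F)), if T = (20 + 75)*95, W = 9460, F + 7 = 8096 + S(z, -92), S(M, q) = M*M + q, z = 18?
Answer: sqrt(26806) ≈ 163.73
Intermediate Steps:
S(M, q) = q + M**2 (S(M, q) = M**2 + q = q + M**2)
F = 8321 (F = -7 + (8096 + (-92 + 18**2)) = -7 + (8096 + (-92 + 324)) = -7 + (8096 + 232) = -7 + 8328 = 8321)
T = 9025 (T = 95*95 = 9025)
sqrt(T + (W + F)) = sqrt(9025 + (9460 + 8321)) = sqrt(9025 + 17781) = sqrt(26806)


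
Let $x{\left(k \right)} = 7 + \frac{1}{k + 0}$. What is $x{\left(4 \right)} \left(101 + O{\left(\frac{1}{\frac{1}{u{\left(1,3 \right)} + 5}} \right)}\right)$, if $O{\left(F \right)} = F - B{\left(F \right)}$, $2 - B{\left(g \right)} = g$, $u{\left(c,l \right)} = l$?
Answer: $\frac{3335}{4} \approx 833.75$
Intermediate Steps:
$B{\left(g \right)} = 2 - g$
$x{\left(k \right)} = 7 + \frac{1}{k}$
$O{\left(F \right)} = -2 + 2 F$ ($O{\left(F \right)} = F - \left(2 - F\right) = F + \left(-2 + F\right) = -2 + 2 F$)
$x{\left(4 \right)} \left(101 + O{\left(\frac{1}{\frac{1}{u{\left(1,3 \right)} + 5}} \right)}\right) = \left(7 + \frac{1}{4}\right) \left(101 - \left(2 - \frac{2}{\frac{1}{3 + 5}}\right)\right) = \left(7 + \frac{1}{4}\right) \left(101 - \left(2 - \frac{2}{\frac{1}{8}}\right)\right) = \frac{29 \left(101 - \left(2 - 2 \frac{1}{\frac{1}{8}}\right)\right)}{4} = \frac{29 \left(101 + \left(-2 + 2 \cdot 8\right)\right)}{4} = \frac{29 \left(101 + \left(-2 + 16\right)\right)}{4} = \frac{29 \left(101 + 14\right)}{4} = \frac{29}{4} \cdot 115 = \frac{3335}{4}$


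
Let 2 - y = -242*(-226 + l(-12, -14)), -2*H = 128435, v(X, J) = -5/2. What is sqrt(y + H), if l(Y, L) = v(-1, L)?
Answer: 5*I*sqrt(19122)/2 ≈ 345.71*I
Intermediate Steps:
v(X, J) = -5/2 (v(X, J) = -5*1/2 = -5/2)
H = -128435/2 (H = -1/2*128435 = -128435/2 ≈ -64218.)
l(Y, L) = -5/2
y = -55295 (y = 2 - (-242)*(-226 - 5/2) = 2 - (-242)*(-457)/2 = 2 - 1*55297 = 2 - 55297 = -55295)
sqrt(y + H) = sqrt(-55295 - 128435/2) = sqrt(-239025/2) = 5*I*sqrt(19122)/2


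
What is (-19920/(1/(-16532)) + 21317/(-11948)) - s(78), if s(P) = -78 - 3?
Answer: 3934685719591/11948 ≈ 3.2932e+8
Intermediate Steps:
s(P) = -81
(-19920/(1/(-16532)) + 21317/(-11948)) - s(78) = (-19920/(1/(-16532)) + 21317/(-11948)) - 1*(-81) = (-19920/(-1/16532) + 21317*(-1/11948)) + 81 = (-19920*(-16532) - 21317/11948) + 81 = (329317440 - 21317/11948) + 81 = 3934684751803/11948 + 81 = 3934685719591/11948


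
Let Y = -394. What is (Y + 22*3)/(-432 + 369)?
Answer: 328/63 ≈ 5.2064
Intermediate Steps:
(Y + 22*3)/(-432 + 369) = (-394 + 22*3)/(-432 + 369) = (-394 + 66)/(-63) = -328*(-1/63) = 328/63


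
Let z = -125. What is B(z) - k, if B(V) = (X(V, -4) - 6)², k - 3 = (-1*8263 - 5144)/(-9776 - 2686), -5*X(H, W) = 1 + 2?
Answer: 4100431/103850 ≈ 39.484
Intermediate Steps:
X(H, W) = -⅗ (X(H, W) = -(1 + 2)/5 = -⅕*3 = -⅗)
k = 16931/4154 (k = 3 + (-1*8263 - 5144)/(-9776 - 2686) = 3 + (-8263 - 5144)/(-12462) = 3 - 13407*(-1/12462) = 3 + 4469/4154 = 16931/4154 ≈ 4.0758)
B(V) = 1089/25 (B(V) = (-⅗ - 6)² = (-33/5)² = 1089/25)
B(z) - k = 1089/25 - 1*16931/4154 = 1089/25 - 16931/4154 = 4100431/103850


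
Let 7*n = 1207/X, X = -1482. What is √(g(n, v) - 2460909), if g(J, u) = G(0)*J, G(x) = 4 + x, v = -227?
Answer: I*√66210692878239/5187 ≈ 1568.7*I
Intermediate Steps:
n = -1207/10374 (n = (1207/(-1482))/7 = (1207*(-1/1482))/7 = (⅐)*(-1207/1482) = -1207/10374 ≈ -0.11635)
g(J, u) = 4*J (g(J, u) = (4 + 0)*J = 4*J)
√(g(n, v) - 2460909) = √(4*(-1207/10374) - 2460909) = √(-2414/5187 - 2460909) = √(-12764737397/5187) = I*√66210692878239/5187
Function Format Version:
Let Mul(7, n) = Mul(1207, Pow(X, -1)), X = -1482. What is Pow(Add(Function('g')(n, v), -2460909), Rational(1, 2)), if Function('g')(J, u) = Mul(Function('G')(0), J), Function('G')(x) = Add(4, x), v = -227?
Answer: Mul(Rational(1, 5187), I, Pow(66210692878239, Rational(1, 2))) ≈ Mul(1568.7, I)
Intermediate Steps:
n = Rational(-1207, 10374) (n = Mul(Rational(1, 7), Mul(1207, Pow(-1482, -1))) = Mul(Rational(1, 7), Mul(1207, Rational(-1, 1482))) = Mul(Rational(1, 7), Rational(-1207, 1482)) = Rational(-1207, 10374) ≈ -0.11635)
Function('g')(J, u) = Mul(4, J) (Function('g')(J, u) = Mul(Add(4, 0), J) = Mul(4, J))
Pow(Add(Function('g')(n, v), -2460909), Rational(1, 2)) = Pow(Add(Mul(4, Rational(-1207, 10374)), -2460909), Rational(1, 2)) = Pow(Add(Rational(-2414, 5187), -2460909), Rational(1, 2)) = Pow(Rational(-12764737397, 5187), Rational(1, 2)) = Mul(Rational(1, 5187), I, Pow(66210692878239, Rational(1, 2)))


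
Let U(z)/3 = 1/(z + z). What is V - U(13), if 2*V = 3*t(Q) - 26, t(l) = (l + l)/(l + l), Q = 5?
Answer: -151/13 ≈ -11.615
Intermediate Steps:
t(l) = 1 (t(l) = (2*l)/((2*l)) = (2*l)*(1/(2*l)) = 1)
U(z) = 3/(2*z) (U(z) = 3/(z + z) = 3/((2*z)) = 3*(1/(2*z)) = 3/(2*z))
V = -23/2 (V = (3*1 - 26)/2 = (3 - 26)/2 = (½)*(-23) = -23/2 ≈ -11.500)
V - U(13) = -23/2 - 3/(2*13) = -23/2 - 1*3/26 = -23/2 - 3/26 = -151/13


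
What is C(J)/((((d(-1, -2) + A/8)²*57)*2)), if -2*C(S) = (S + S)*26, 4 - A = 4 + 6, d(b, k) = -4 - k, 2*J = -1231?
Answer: 128024/6897 ≈ 18.562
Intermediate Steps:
J = -1231/2 (J = (½)*(-1231) = -1231/2 ≈ -615.50)
A = -6 (A = 4 - (4 + 6) = 4 - 1*10 = 4 - 10 = -6)
C(S) = -26*S (C(S) = -(S + S)*26/2 = -2*S*26/2 = -26*S)
C(J)/((((d(-1, -2) + A/8)²*57)*2)) = (-26*(-1231/2))/(((((-4 - 1*(-2)) - 6/8)²*57)*2)) = 16003/(((((-4 + 2) - 6*⅛)²*57)*2)) = 16003/((((-2 - ¾)²*57)*2)) = 16003/((((-11/4)²*57)*2)) = 16003/((((121/16)*57)*2)) = 16003/(((6897/16)*2)) = 16003/(6897/8) = 16003*(8/6897) = 128024/6897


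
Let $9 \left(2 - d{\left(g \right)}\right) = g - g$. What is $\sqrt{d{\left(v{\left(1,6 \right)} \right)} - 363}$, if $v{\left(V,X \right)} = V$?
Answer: $19 i \approx 19.0 i$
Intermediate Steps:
$d{\left(g \right)} = 2$ ($d{\left(g \right)} = 2 - \frac{g - g}{9} = 2 - 0 = 2 + 0 = 2$)
$\sqrt{d{\left(v{\left(1,6 \right)} \right)} - 363} = \sqrt{2 - 363} = \sqrt{-361} = 19 i$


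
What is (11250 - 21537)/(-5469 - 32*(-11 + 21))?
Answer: 10287/5789 ≈ 1.7770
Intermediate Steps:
(11250 - 21537)/(-5469 - 32*(-11 + 21)) = -10287/(-5469 - 32*10) = -10287/(-5469 - 320) = -10287/(-5789) = -10287*(-1/5789) = 10287/5789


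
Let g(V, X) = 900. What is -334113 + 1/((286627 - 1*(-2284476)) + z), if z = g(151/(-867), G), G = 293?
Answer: -859339638338/2572003 ≈ -3.3411e+5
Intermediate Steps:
z = 900
-334113 + 1/((286627 - 1*(-2284476)) + z) = -334113 + 1/((286627 - 1*(-2284476)) + 900) = -334113 + 1/((286627 + 2284476) + 900) = -334113 + 1/(2571103 + 900) = -334113 + 1/2572003 = -859339638338/2572003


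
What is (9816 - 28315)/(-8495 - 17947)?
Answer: 1423/2034 ≈ 0.69961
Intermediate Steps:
(9816 - 28315)/(-8495 - 17947) = -18499/(-26442) = -18499*(-1/26442) = 1423/2034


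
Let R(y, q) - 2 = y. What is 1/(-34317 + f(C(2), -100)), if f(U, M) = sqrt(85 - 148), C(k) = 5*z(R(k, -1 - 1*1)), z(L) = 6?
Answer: -3813/130850728 - I*sqrt(7)/392552184 ≈ -2.914e-5 - 6.7399e-9*I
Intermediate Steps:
R(y, q) = 2 + y
C(k) = 30 (C(k) = 5*6 = 30)
f(U, M) = 3*I*sqrt(7) (f(U, M) = sqrt(-63) = 3*I*sqrt(7))
1/(-34317 + f(C(2), -100)) = 1/(-34317 + 3*I*sqrt(7))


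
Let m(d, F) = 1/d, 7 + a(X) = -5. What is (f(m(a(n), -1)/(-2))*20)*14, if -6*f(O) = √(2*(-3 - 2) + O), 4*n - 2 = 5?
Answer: -35*I*√1434/9 ≈ -147.27*I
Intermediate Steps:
n = 7/4 (n = ½ + (¼)*5 = ½ + 5/4 = 7/4 ≈ 1.7500)
a(X) = -12 (a(X) = -7 - 5 = -12)
f(O) = -√(-10 + O)/6 (f(O) = -√(2*(-3 - 2) + O)/6 = -√(2*(-5) + O)/6 = -√(-10 + O)/6)
(f(m(a(n), -1)/(-2))*20)*14 = (-√(-10 + 1/(-12*(-2)))/6*20)*14 = (-√(-10 - 1/12*(-½))/6*20)*14 = (-√(-10 + 1/24)/6*20)*14 = (-I*√1434/72*20)*14 = -5*I*√1434/18*14 = -35*I*√1434/9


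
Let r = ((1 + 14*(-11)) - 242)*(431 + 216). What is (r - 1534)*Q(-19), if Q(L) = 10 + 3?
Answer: -3342287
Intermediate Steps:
Q(L) = 13
r = -255565 (r = ((1 - 154) - 242)*647 = (-153 - 242)*647 = -395*647 = -255565)
(r - 1534)*Q(-19) = (-255565 - 1534)*13 = -257099*13 = -3342287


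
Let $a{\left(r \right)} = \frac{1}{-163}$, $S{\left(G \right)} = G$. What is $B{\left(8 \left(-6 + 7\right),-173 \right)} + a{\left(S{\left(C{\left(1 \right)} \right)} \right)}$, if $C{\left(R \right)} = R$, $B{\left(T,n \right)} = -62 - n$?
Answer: $\frac{18092}{163} \approx 110.99$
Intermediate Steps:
$a{\left(r \right)} = - \frac{1}{163}$
$B{\left(8 \left(-6 + 7\right),-173 \right)} + a{\left(S{\left(C{\left(1 \right)} \right)} \right)} = \left(-62 - -173\right) - \frac{1}{163} = \left(-62 + 173\right) - \frac{1}{163} = 111 - \frac{1}{163} = \frac{18092}{163}$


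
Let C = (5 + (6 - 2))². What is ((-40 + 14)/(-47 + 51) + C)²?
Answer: 22201/4 ≈ 5550.3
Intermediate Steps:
C = 81 (C = (5 + 4)² = 9² = 81)
((-40 + 14)/(-47 + 51) + C)² = ((-40 + 14)/(-47 + 51) + 81)² = (-26/4 + 81)² = (-26*¼ + 81)² = (-13/2 + 81)² = (149/2)² = 22201/4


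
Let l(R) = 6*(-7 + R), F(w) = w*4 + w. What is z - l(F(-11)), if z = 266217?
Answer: 266589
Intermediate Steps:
F(w) = 5*w (F(w) = 4*w + w = 5*w)
l(R) = -42 + 6*R
z - l(F(-11)) = 266217 - (-42 + 6*(5*(-11))) = 266217 - (-42 + 6*(-55)) = 266217 - (-42 - 330) = 266217 - 1*(-372) = 266217 + 372 = 266589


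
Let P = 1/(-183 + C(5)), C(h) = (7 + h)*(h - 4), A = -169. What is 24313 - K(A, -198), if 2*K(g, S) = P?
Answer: 8315047/342 ≈ 24313.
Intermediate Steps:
C(h) = (-4 + h)*(7 + h) (C(h) = (7 + h)*(-4 + h) = (-4 + h)*(7 + h))
P = -1/171 (P = 1/(-183 + (-28 + 5² + 3*5)) = 1/(-183 + (-28 + 25 + 15)) = 1/(-183 + 12) = 1/(-171) = -1/171 ≈ -0.0058480)
K(g, S) = -1/342 (K(g, S) = (½)*(-1/171) = -1/342)
24313 - K(A, -198) = 24313 - 1*(-1/342) = 24313 + 1/342 = 8315047/342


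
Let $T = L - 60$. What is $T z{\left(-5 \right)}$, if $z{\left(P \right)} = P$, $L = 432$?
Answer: $-1860$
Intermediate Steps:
$T = 372$ ($T = 432 - 60 = 372$)
$T z{\left(-5 \right)} = 372 \left(-5\right) = -1860$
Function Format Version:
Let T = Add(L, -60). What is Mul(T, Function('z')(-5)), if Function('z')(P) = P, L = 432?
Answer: -1860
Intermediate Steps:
T = 372 (T = Add(432, -60) = 372)
Mul(T, Function('z')(-5)) = Mul(372, -5) = -1860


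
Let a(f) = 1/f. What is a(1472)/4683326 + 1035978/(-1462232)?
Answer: -892735377137573/1260052082428288 ≈ -0.70849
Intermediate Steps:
a(1472)/4683326 + 1035978/(-1462232) = 1/(1472*4683326) + 1035978/(-1462232) = (1/1472)*(1/4683326) + 1035978*(-1/1462232) = 1/6893855872 - 517989/731116 = -892735377137573/1260052082428288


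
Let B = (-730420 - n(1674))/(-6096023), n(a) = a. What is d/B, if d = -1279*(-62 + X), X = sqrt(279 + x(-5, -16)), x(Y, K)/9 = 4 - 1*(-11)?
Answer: 241701215927/366047 - 23390440251*sqrt(46)/732094 ≈ 4.4361e+5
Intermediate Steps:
x(Y, K) = 135 (x(Y, K) = 9*(4 - 1*(-11)) = 9*(4 + 11) = 9*15 = 135)
X = 3*sqrt(46) (X = sqrt(279 + 135) = sqrt(414) = 3*sqrt(46) ≈ 20.347)
B = 732094/6096023 (B = (-730420 - 1*1674)/(-6096023) = (-730420 - 1674)*(-1/6096023) = -732094*(-1/6096023) = 732094/6096023 ≈ 0.12009)
d = 79298 - 3837*sqrt(46) (d = -1279*(-62 + 3*sqrt(46)) = 79298 - 3837*sqrt(46) ≈ 53274.)
d/B = (79298 - 3837*sqrt(46))/(732094/6096023) = (79298 - 3837*sqrt(46))*(6096023/732094) = 241701215927/366047 - 23390440251*sqrt(46)/732094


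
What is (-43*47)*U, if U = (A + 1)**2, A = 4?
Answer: -50525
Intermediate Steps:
U = 25 (U = (4 + 1)**2 = 5**2 = 25)
(-43*47)*U = -43*47*25 = -2021*25 = -50525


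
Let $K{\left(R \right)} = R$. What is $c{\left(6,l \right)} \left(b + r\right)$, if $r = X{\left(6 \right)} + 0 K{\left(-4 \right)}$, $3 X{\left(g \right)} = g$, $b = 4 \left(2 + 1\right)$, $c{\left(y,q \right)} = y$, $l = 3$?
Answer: $84$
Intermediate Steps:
$b = 12$ ($b = 4 \cdot 3 = 12$)
$X{\left(g \right)} = \frac{g}{3}$
$r = 2$ ($r = \frac{1}{3} \cdot 6 + 0 \left(-4\right) = 2 + 0 = 2$)
$c{\left(6,l \right)} \left(b + r\right) = 6 \left(12 + 2\right) = 6 \cdot 14 = 84$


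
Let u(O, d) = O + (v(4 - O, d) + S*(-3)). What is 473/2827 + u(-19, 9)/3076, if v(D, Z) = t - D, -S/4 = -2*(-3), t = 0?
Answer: 69989/395266 ≈ 0.17707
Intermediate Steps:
S = -24 (S = -(-8)*(-3) = -4*6 = -24)
v(D, Z) = -D (v(D, Z) = 0 - D = -D)
u(O, d) = 68 + 2*O (u(O, d) = O + (-(4 - O) - 24*(-3)) = O + ((-4 + O) + 72) = O + (68 + O) = 68 + 2*O)
473/2827 + u(-19, 9)/3076 = 473/2827 + (68 + 2*(-19))/3076 = 473*(1/2827) + (68 - 38)*(1/3076) = 43/257 + 30*(1/3076) = 43/257 + 15/1538 = 69989/395266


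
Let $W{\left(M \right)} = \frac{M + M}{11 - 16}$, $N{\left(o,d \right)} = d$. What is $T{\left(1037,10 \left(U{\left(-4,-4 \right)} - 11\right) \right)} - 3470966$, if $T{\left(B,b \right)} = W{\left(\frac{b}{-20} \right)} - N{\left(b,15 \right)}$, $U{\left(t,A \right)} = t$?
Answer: $-3470984$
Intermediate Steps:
$W{\left(M \right)} = - \frac{2 M}{5}$ ($W{\left(M \right)} = \frac{2 M}{-5} = 2 M \left(- \frac{1}{5}\right) = - \frac{2 M}{5}$)
$T{\left(B,b \right)} = -15 + \frac{b}{50}$ ($T{\left(B,b \right)} = - \frac{2 \frac{b}{-20}}{5} - 15 = - \frac{2 b \left(- \frac{1}{20}\right)}{5} - 15 = - \frac{2 \left(- \frac{b}{20}\right)}{5} - 15 = \frac{b}{50} - 15 = -15 + \frac{b}{50}$)
$T{\left(1037,10 \left(U{\left(-4,-4 \right)} - 11\right) \right)} - 3470966 = \left(-15 + \frac{10 \left(-4 - 11\right)}{50}\right) - 3470966 = \left(-15 + \frac{10 \left(-15\right)}{50}\right) - 3470966 = \left(-15 + \frac{1}{50} \left(-150\right)\right) - 3470966 = \left(-15 - 3\right) - 3470966 = -18 - 3470966 = -3470984$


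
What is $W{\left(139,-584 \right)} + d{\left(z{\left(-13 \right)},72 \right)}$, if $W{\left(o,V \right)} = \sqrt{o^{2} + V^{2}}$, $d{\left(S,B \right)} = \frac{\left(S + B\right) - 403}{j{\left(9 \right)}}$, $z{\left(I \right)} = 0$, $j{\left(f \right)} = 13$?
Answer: $- \frac{331}{13} + \sqrt{360377} \approx 574.85$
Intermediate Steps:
$d{\left(S,B \right)} = -31 + \frac{B}{13} + \frac{S}{13}$ ($d{\left(S,B \right)} = \frac{\left(S + B\right) - 403}{13} = \left(\left(B + S\right) - 403\right) \frac{1}{13} = \left(-403 + B + S\right) \frac{1}{13} = -31 + \frac{B}{13} + \frac{S}{13}$)
$W{\left(o,V \right)} = \sqrt{V^{2} + o^{2}}$
$W{\left(139,-584 \right)} + d{\left(z{\left(-13 \right)},72 \right)} = \sqrt{\left(-584\right)^{2} + 139^{2}} + \left(-31 + \frac{1}{13} \cdot 72 + \frac{1}{13} \cdot 0\right) = \sqrt{341056 + 19321} + \left(-31 + \frac{72}{13} + 0\right) = \sqrt{360377} - \frac{331}{13} = - \frac{331}{13} + \sqrt{360377}$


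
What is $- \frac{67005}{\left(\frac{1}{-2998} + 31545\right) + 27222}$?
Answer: $- \frac{40176198}{35236693} \approx -1.1402$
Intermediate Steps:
$- \frac{67005}{\left(\frac{1}{-2998} + 31545\right) + 27222} = - \frac{67005}{\left(- \frac{1}{2998} + 31545\right) + 27222} = - \frac{67005}{\frac{94571909}{2998} + 27222} = - \frac{67005}{\frac{176183465}{2998}} = \left(-67005\right) \frac{2998}{176183465} = - \frac{40176198}{35236693}$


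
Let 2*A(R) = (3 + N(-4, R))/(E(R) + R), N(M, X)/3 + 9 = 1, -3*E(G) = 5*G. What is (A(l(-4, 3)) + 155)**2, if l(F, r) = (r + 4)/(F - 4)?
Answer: 18769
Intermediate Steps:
E(G) = -5*G/3
N(M, X) = -24 (N(M, X) = -27 + 3*1 = -27 + 3 = -24)
l(F, r) = (4 + r)/(-4 + F)
A(R) = 63/(4*R) (A(R) = ((3 - 24)/(-5*R/3 + R))/2 = (-21*(-3/(2*R)))/2 = (-(-63)/(2*R))/2 = (63/(2*R))/2 = 63/(4*R))
(A(l(-4, 3)) + 155)**2 = (63/(4*(((4 + 3)/(-4 - 4)))) + 155)**2 = (63/(4*((7/(-8)))) + 155)**2 = (63/(4*((-1/8*7))) + 155)**2 = (63/(4*(-7/8)) + 155)**2 = ((63/4)*(-8/7) + 155)**2 = (-18 + 155)**2 = 137**2 = 18769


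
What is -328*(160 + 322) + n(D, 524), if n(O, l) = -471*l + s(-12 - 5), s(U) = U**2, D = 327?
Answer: -404611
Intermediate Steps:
n(O, l) = 289 - 471*l (n(O, l) = -471*l + (-12 - 5)**2 = -471*l + (-17)**2 = -471*l + 289 = 289 - 471*l)
-328*(160 + 322) + n(D, 524) = -328*(160 + 322) + (289 - 471*524) = -328*482 + (289 - 246804) = -158096 - 246515 = -404611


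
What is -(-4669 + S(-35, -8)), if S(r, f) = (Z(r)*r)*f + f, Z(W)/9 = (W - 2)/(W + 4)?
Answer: 51747/31 ≈ 1669.3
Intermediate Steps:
Z(W) = 9*(-2 + W)/(4 + W) (Z(W) = 9*((W - 2)/(W + 4)) = 9*((-2 + W)/(4 + W)) = 9*(-2 + W)/(4 + W))
S(r, f) = f + 9*f*r*(-2 + r)/(4 + r) (S(r, f) = ((9*(-2 + r)/(4 + r))*r)*f + f = (9*r*(-2 + r)/(4 + r))*f + f = 9*f*r*(-2 + r)/(4 + r) + f = f + 9*f*r*(-2 + r)/(4 + r))
-(-4669 + S(-35, -8)) = -(-4669 - 8*(4 - 35 + 9*(-35)*(-2 - 35))/(4 - 35)) = -(-4669 - 8*(4 - 35 + 9*(-35)*(-37))/(-31)) = -(-4669 - 8*(-1/31)*(4 - 35 + 11655)) = -(-4669 - 8*(-1/31)*11624) = -(-4669 + 92992/31) = -1*(-51747/31) = 51747/31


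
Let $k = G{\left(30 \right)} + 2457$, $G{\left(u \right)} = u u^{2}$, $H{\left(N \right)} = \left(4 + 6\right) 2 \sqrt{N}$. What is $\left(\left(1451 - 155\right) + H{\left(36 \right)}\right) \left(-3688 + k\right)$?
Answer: $36488904$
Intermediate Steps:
$H{\left(N \right)} = 20 \sqrt{N}$ ($H{\left(N \right)} = 10 \cdot 2 \sqrt{N} = 20 \sqrt{N}$)
$G{\left(u \right)} = u^{3}$
$k = 29457$ ($k = 30^{3} + 2457 = 27000 + 2457 = 29457$)
$\left(\left(1451 - 155\right) + H{\left(36 \right)}\right) \left(-3688 + k\right) = \left(\left(1451 - 155\right) + 20 \sqrt{36}\right) \left(-3688 + 29457\right) = \left(\left(1451 - 155\right) + 20 \cdot 6\right) 25769 = \left(1296 + 120\right) 25769 = 1416 \cdot 25769 = 36488904$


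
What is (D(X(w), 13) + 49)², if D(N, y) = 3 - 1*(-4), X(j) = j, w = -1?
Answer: 3136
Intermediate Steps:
D(N, y) = 7 (D(N, y) = 3 + 4 = 7)
(D(X(w), 13) + 49)² = (7 + 49)² = 56² = 3136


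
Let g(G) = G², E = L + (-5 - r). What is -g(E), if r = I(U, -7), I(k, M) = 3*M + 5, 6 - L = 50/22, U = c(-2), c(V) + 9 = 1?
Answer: -26244/121 ≈ -216.89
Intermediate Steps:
c(V) = -8 (c(V) = -9 + 1 = -8)
U = -8
L = 41/11 (L = 6 - 50/22 = 6 - 1*25/11 = 6 - 25/11 = 41/11 ≈ 3.7273)
I(k, M) = 5 + 3*M
r = -16 (r = 5 + 3*(-7) = 5 - 21 = -16)
E = 162/11 (E = 41/11 + (-5 - 1*(-16)) = 41/11 + (-5 + 16) = 41/11 + 11 = 162/11 ≈ 14.727)
-g(E) = -(162/11)² = -1*26244/121 = -26244/121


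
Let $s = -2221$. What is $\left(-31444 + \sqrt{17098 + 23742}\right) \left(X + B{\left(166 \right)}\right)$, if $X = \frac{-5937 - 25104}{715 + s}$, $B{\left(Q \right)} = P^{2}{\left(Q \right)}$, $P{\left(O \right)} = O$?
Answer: $- \frac{217646862398}{251} + \frac{13843459 \sqrt{10210}}{251} \approx -8.6155 \cdot 10^{8}$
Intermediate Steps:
$B{\left(Q \right)} = Q^{2}$
$X = \frac{10347}{502}$ ($X = \frac{-5937 - 25104}{715 - 2221} = - \frac{31041}{-1506} = \left(-31041\right) \left(- \frac{1}{1506}\right) = \frac{10347}{502} \approx 20.612$)
$\left(-31444 + \sqrt{17098 + 23742}\right) \left(X + B{\left(166 \right)}\right) = \left(-31444 + \sqrt{17098 + 23742}\right) \left(\frac{10347}{502} + 166^{2}\right) = \left(-31444 + \sqrt{40840}\right) \left(\frac{10347}{502} + 27556\right) = \left(-31444 + 2 \sqrt{10210}\right) \frac{13843459}{502} = - \frac{217646862398}{251} + \frac{13843459 \sqrt{10210}}{251}$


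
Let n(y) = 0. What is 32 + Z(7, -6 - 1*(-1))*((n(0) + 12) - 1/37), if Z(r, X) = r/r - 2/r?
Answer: 10503/259 ≈ 40.552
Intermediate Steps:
Z(r, X) = 1 - 2/r
32 + Z(7, -6 - 1*(-1))*((n(0) + 12) - 1/37) = 32 + ((-2 + 7)/7)*((0 + 12) - 1/37) = 32 + ((⅐)*5)*(12 - 1*1/37) = 32 + 5*(12 - 1/37)/7 = 32 + (5/7)*(443/37) = 32 + 2215/259 = 10503/259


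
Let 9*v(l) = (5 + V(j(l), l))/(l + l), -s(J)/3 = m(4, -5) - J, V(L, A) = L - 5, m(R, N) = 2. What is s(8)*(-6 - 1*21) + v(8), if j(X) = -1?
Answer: -69985/144 ≈ -486.01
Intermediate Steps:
V(L, A) = -5 + L
s(J) = -6 + 3*J (s(J) = -3*(2 - J) = -6 + 3*J)
v(l) = -1/(18*l) (v(l) = ((5 + (-5 - 1))/(l + l))/9 = ((5 - 6)/((2*l)))/9 = ((1/(2*l))*(-1))/9 = (-1/(2*l))/9 = -1/(18*l))
s(8)*(-6 - 1*21) + v(8) = (-6 + 3*8)*(-6 - 1*21) - 1/18/8 = (-6 + 24)*(-6 - 21) - 1/18*⅛ = 18*(-27) - 1/144 = -486 - 1/144 = -69985/144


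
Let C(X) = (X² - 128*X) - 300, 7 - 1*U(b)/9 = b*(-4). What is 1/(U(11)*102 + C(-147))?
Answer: 1/86943 ≈ 1.1502e-5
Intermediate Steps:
U(b) = 63 + 36*b (U(b) = 63 - 9*b*(-4) = 63 - (-36)*b = 63 + 36*b)
C(X) = -300 + X² - 128*X
1/(U(11)*102 + C(-147)) = 1/((63 + 36*11)*102 + (-300 + (-147)² - 128*(-147))) = 1/((63 + 396)*102 + (-300 + 21609 + 18816)) = 1/(459*102 + 40125) = 1/(46818 + 40125) = 1/86943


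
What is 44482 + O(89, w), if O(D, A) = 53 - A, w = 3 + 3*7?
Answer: 44511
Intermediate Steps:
w = 24 (w = 3 + 21 = 24)
44482 + O(89, w) = 44482 + (53 - 1*24) = 44482 + (53 - 24) = 44482 + 29 = 44511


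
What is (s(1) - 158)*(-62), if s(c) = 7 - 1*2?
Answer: 9486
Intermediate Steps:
s(c) = 5 (s(c) = 7 - 2 = 5)
(s(1) - 158)*(-62) = (5 - 158)*(-62) = -153*(-62) = 9486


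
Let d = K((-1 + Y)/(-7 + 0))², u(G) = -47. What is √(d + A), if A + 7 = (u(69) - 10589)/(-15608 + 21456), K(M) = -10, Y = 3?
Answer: √194894834/1462 ≈ 9.5489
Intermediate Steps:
d = 100 (d = (-10)² = 100)
A = -12893/1462 (A = -7 + (-47 - 10589)/(-15608 + 21456) = -7 - 10636/5848 = -7 - 10636*1/5848 = -7 - 2659/1462 = -12893/1462 ≈ -8.8187)
√(d + A) = √(100 - 12893/1462) = √(133307/1462) = √194894834/1462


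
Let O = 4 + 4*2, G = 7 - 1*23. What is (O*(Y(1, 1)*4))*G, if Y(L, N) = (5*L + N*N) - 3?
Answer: -2304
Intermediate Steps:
Y(L, N) = -3 + N² + 5*L (Y(L, N) = (5*L + N²) - 3 = (N² + 5*L) - 3 = -3 + N² + 5*L)
G = -16 (G = 7 - 23 = -16)
O = 12 (O = 4 + 8 = 12)
(O*(Y(1, 1)*4))*G = (12*((-3 + 1² + 5*1)*4))*(-16) = (12*((-3 + 1 + 5)*4))*(-16) = (12*(3*4))*(-16) = (12*12)*(-16) = 144*(-16) = -2304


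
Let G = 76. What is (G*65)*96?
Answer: 474240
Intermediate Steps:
(G*65)*96 = (76*65)*96 = 4940*96 = 474240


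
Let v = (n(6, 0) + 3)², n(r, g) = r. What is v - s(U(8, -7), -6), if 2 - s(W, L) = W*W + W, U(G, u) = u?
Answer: 121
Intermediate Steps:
s(W, L) = 2 - W - W² (s(W, L) = 2 - (W*W + W) = 2 - (W² + W) = 2 - (W + W²) = 2 + (-W - W²) = 2 - W - W²)
v = 81 (v = (6 + 3)² = 9² = 81)
v - s(U(8, -7), -6) = 81 - (2 - 1*(-7) - 1*(-7)²) = 81 - (2 + 7 - 1*49) = 81 - (2 + 7 - 49) = 81 - 1*(-40) = 81 + 40 = 121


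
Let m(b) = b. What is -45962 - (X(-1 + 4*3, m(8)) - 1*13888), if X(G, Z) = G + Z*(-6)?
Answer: -32037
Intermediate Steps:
X(G, Z) = G - 6*Z
-45962 - (X(-1 + 4*3, m(8)) - 1*13888) = -45962 - (((-1 + 4*3) - 6*8) - 1*13888) = -45962 - (((-1 + 12) - 48) - 13888) = -45962 - ((11 - 48) - 13888) = -45962 - (-37 - 13888) = -45962 - 1*(-13925) = -45962 + 13925 = -32037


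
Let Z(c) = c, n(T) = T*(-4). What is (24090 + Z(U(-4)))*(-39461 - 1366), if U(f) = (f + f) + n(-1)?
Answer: -983359122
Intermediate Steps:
n(T) = -4*T
U(f) = 4 + 2*f (U(f) = (f + f) - 4*(-1) = 2*f + 4 = 4 + 2*f)
(24090 + Z(U(-4)))*(-39461 - 1366) = (24090 + (4 + 2*(-4)))*(-39461 - 1366) = (24090 + (4 - 8))*(-40827) = (24090 - 4)*(-40827) = 24086*(-40827) = -983359122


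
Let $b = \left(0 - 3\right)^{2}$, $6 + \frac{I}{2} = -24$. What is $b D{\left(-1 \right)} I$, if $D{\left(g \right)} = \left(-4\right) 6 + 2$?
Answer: $11880$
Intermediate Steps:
$I = -60$ ($I = -12 + 2 \left(-24\right) = -12 - 48 = -60$)
$b = 9$ ($b = \left(-3\right)^{2} = 9$)
$D{\left(g \right)} = -22$ ($D{\left(g \right)} = -24 + 2 = -22$)
$b D{\left(-1 \right)} I = 9 \left(-22\right) \left(-60\right) = \left(-198\right) \left(-60\right) = 11880$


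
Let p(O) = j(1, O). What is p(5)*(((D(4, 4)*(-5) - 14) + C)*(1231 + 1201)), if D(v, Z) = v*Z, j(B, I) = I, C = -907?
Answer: -12172160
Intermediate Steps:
p(O) = O
D(v, Z) = Z*v
p(5)*(((D(4, 4)*(-5) - 14) + C)*(1231 + 1201)) = 5*((((4*4)*(-5) - 14) - 907)*(1231 + 1201)) = 5*(((16*(-5) - 14) - 907)*2432) = 5*(((-80 - 14) - 907)*2432) = 5*((-94 - 907)*2432) = 5*(-1001*2432) = 5*(-2434432) = -12172160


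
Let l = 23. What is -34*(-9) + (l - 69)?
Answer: 260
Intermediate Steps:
-34*(-9) + (l - 69) = -34*(-9) + (23 - 69) = 306 - 46 = 260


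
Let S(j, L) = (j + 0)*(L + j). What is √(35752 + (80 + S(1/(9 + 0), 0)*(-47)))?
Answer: √2902345/9 ≈ 189.29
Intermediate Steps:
S(j, L) = j*(L + j)
√(35752 + (80 + S(1/(9 + 0), 0)*(-47))) = √(35752 + (80 + ((0 + 1/(9 + 0))/(9 + 0))*(-47))) = √(35752 + (80 + ((0 + 1/9)/9)*(-47))) = √(35752 + (80 + ((0 + ⅑)/9)*(-47))) = √(35752 + (80 + ((⅑)*(⅑))*(-47))) = √(35752 + (80 + (1/81)*(-47))) = √(35752 + (80 - 47/81)) = √(35752 + 6433/81) = √(2902345/81) = √2902345/9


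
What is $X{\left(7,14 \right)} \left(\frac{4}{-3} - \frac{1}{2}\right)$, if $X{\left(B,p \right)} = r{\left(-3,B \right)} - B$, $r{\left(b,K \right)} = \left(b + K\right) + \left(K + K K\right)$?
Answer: $- \frac{583}{6} \approx -97.167$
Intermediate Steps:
$r{\left(b,K \right)} = b + K^{2} + 2 K$ ($r{\left(b,K \right)} = \left(K + b\right) + \left(K + K^{2}\right) = b + K^{2} + 2 K$)
$X{\left(B,p \right)} = -3 + B + B^{2}$ ($X{\left(B,p \right)} = \left(-3 + B^{2} + 2 B\right) - B = -3 + B + B^{2}$)
$X{\left(7,14 \right)} \left(\frac{4}{-3} - \frac{1}{2}\right) = \left(-3 + 7 + 7^{2}\right) \left(\frac{4}{-3} - \frac{1}{2}\right) = \left(-3 + 7 + 49\right) \left(4 \left(- \frac{1}{3}\right) - \frac{1}{2}\right) = 53 \left(- \frac{4}{3} - \frac{1}{2}\right) = 53 \left(- \frac{11}{6}\right) = - \frac{583}{6}$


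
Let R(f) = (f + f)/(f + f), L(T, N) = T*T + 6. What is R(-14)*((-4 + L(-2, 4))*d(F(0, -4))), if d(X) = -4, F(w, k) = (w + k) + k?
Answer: -24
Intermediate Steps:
L(T, N) = 6 + T² (L(T, N) = T² + 6 = 6 + T²)
F(w, k) = w + 2*k (F(w, k) = (k + w) + k = w + 2*k)
R(f) = 1 (R(f) = (2*f)/((2*f)) = (2*f)*(1/(2*f)) = 1)
R(-14)*((-4 + L(-2, 4))*d(F(0, -4))) = 1*((-4 + (6 + (-2)²))*(-4)) = 1*((-4 + (6 + 4))*(-4)) = 1*((-4 + 10)*(-4)) = 1*(6*(-4)) = 1*(-24) = -24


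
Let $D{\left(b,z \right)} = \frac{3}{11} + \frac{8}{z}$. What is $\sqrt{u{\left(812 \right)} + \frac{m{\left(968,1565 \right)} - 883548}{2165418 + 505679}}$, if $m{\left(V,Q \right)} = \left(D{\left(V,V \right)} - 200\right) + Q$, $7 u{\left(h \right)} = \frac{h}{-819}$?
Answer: $\frac{i \sqrt{179663038621995929}}{617023407} \approx 0.68695 i$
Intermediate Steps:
$u{\left(h \right)} = - \frac{h}{5733}$ ($u{\left(h \right)} = \frac{h \frac{1}{-819}}{7} = \frac{h \left(- \frac{1}{819}\right)}{7} = \frac{\left(- \frac{1}{819}\right) h}{7} = - \frac{h}{5733}$)
$D{\left(b,z \right)} = \frac{3}{11} + \frac{8}{z}$ ($D{\left(b,z \right)} = 3 \cdot \frac{1}{11} + \frac{8}{z} = \frac{3}{11} + \frac{8}{z}$)
$m{\left(V,Q \right)} = - \frac{2197}{11} + Q + \frac{8}{V}$ ($m{\left(V,Q \right)} = \left(\left(\frac{3}{11} + \frac{8}{V}\right) - 200\right) + Q = \left(- \frac{2197}{11} + \frac{8}{V}\right) + Q = - \frac{2197}{11} + Q + \frac{8}{V}$)
$\sqrt{u{\left(812 \right)} + \frac{m{\left(968,1565 \right)} - 883548}{2165418 + 505679}} = \sqrt{\left(- \frac{1}{5733}\right) 812 + \frac{\left(- \frac{2197}{11} + 1565 + \frac{8}{968}\right) - 883548}{2165418 + 505679}} = \sqrt{- \frac{116}{819} + \frac{\left(- \frac{2197}{11} + 1565 + 8 \cdot \frac{1}{968}\right) - 883548}{2671097}} = \sqrt{- \frac{116}{819} + \left(\left(- \frac{2197}{11} + 1565 + \frac{1}{121}\right) - 883548\right) \frac{1}{2671097}} = \sqrt{- \frac{116}{819} + \left(\frac{165199}{121} - 883548\right) \frac{1}{2671097}} = \sqrt{- \frac{116}{819} - \frac{106744109}{323202737}} = \sqrt{- \frac{9608841751}{20361772431}} = \frac{i \sqrt{179663038621995929}}{617023407}$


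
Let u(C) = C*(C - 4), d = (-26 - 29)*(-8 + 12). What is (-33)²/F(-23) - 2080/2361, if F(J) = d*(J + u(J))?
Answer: -25110539/28237560 ≈ -0.88926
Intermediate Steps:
d = -220 (d = -55*4 = -220)
u(C) = C*(-4 + C)
F(J) = -220*J - 220*J*(-4 + J) (F(J) = -220*(J + J*(-4 + J)) = -220*J - 220*J*(-4 + J))
(-33)²/F(-23) - 2080/2361 = (-33)²/((220*(-23)*(3 - 1*(-23)))) - 2080/2361 = 1089/((220*(-23)*(3 + 23))) - 2080*1/2361 = 1089/((220*(-23)*26)) - 2080/2361 = 1089/(-131560) - 2080/2361 = 1089*(-1/131560) - 2080/2361 = -99/11960 - 2080/2361 = -25110539/28237560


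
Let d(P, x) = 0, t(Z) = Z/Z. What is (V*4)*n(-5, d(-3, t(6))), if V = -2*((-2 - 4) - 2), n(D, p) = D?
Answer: -320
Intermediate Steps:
t(Z) = 1
V = 16 (V = -2*(-6 - 2) = -2*(-8) = 16)
(V*4)*n(-5, d(-3, t(6))) = (16*4)*(-5) = 64*(-5) = -320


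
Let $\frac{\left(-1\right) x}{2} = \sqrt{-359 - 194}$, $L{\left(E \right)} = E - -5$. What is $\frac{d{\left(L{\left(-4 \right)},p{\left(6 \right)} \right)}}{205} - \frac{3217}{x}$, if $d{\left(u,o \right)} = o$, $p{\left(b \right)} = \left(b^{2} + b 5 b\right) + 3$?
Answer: $\frac{219}{205} - \frac{3217 i \sqrt{553}}{1106} \approx 1.0683 - 68.4 i$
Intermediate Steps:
$L{\left(E \right)} = 5 + E$ ($L{\left(E \right)} = E + 5 = 5 + E$)
$x = - 2 i \sqrt{553}$ ($x = - 2 \sqrt{-359 - 194} = - 2 \sqrt{-553} = - 2 i \sqrt{553} \approx - 47.032 i$)
$p{\left(b \right)} = 3 + 6 b^{2}$ ($p{\left(b \right)} = \left(b^{2} + 5 b b\right) + 3 = \left(b^{2} + 5 b^{2}\right) + 3 = 6 b^{2} + 3 = 3 + 6 b^{2}$)
$\frac{d{\left(L{\left(-4 \right)},p{\left(6 \right)} \right)}}{205} - \frac{3217}{x} = \frac{3 + 6 \cdot 6^{2}}{205} - \frac{3217}{\left(-2\right) i \sqrt{553}} = \left(3 + 6 \cdot 36\right) \frac{1}{205} - 3217 \frac{i \sqrt{553}}{1106} = \left(3 + 216\right) \frac{1}{205} - \frac{3217 i \sqrt{553}}{1106} = 219 \cdot \frac{1}{205} - \frac{3217 i \sqrt{553}}{1106} = \frac{219}{205} - \frac{3217 i \sqrt{553}}{1106}$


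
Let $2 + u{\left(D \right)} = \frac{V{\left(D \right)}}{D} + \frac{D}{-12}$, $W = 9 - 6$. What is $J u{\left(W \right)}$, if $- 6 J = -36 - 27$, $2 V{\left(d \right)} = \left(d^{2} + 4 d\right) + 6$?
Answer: $\frac{189}{8} \approx 23.625$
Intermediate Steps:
$V{\left(d \right)} = 3 + \frac{d^{2}}{2} + 2 d$ ($V{\left(d \right)} = \frac{\left(d^{2} + 4 d\right) + 6}{2} = \frac{6 + d^{2} + 4 d}{2} = 3 + \frac{d^{2}}{2} + 2 d$)
$W = 3$
$u{\left(D \right)} = -2 - \frac{D}{12} + \frac{3 + \frac{D^{2}}{2} + 2 D}{D}$ ($u{\left(D \right)} = -2 + \left(\frac{3 + \frac{D^{2}}{2} + 2 D}{D} + \frac{D}{-12}\right) = -2 + \left(\frac{3 + \frac{D^{2}}{2} + 2 D}{D} + D \left(- \frac{1}{12}\right)\right) = -2 - \left(\frac{D}{12} - \frac{3 + \frac{D^{2}}{2} + 2 D}{D}\right) = -2 - \frac{D}{12} + \frac{3 + \frac{D^{2}}{2} + 2 D}{D}$)
$J = \frac{21}{2}$ ($J = - \frac{-36 - 27}{6} = \left(- \frac{1}{6}\right) \left(-63\right) = \frac{21}{2} \approx 10.5$)
$J u{\left(W \right)} = \frac{21 \left(\frac{3}{3} + \frac{5}{12} \cdot 3\right)}{2} = \frac{21 \left(3 \cdot \frac{1}{3} + \frac{5}{4}\right)}{2} = \frac{21 \left(1 + \frac{5}{4}\right)}{2} = \frac{21}{2} \cdot \frac{9}{4} = \frac{189}{8}$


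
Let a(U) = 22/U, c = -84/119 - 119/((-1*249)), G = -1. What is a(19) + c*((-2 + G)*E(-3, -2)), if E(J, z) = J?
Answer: -23963/26809 ≈ -0.89384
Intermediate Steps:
c = -965/4233 (c = -84*1/119 - 119/(-249) = -12/17 - 119*(-1/249) = -12/17 + 119/249 = -965/4233 ≈ -0.22797)
a(19) + c*((-2 + G)*E(-3, -2)) = 22/19 - 965*(-2 - 1)*(-3)/4233 = 22*(1/19) - (-965)*(-3)/1411 = 22/19 - 965/4233*9 = 22/19 - 2895/1411 = -23963/26809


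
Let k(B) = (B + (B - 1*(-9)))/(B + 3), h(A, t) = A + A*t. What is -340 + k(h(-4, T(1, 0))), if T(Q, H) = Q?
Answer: -1693/5 ≈ -338.60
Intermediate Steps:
k(B) = (9 + 2*B)/(3 + B) (k(B) = (B + (B + 9))/(3 + B) = (B + (9 + B))/(3 + B) = (9 + 2*B)/(3 + B))
-340 + k(h(-4, T(1, 0))) = -340 + (9 + 2*(-4*(1 + 1)))/(3 - 4*(1 + 1)) = -340 + (9 + 2*(-4*2))/(3 - 4*2) = -340 + (9 + 2*(-8))/(3 - 8) = -340 + (9 - 16)/(-5) = -340 - ⅕*(-7) = -340 + 7/5 = -1693/5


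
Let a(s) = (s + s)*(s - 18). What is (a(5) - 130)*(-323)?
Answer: 83980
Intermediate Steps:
a(s) = 2*s*(-18 + s) (a(s) = (2*s)*(-18 + s) = 2*s*(-18 + s))
(a(5) - 130)*(-323) = (2*5*(-18 + 5) - 130)*(-323) = (2*5*(-13) - 130)*(-323) = (-130 - 130)*(-323) = -260*(-323) = 83980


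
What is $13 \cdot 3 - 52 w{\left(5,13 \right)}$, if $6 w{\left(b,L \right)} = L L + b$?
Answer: $-1469$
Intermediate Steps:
$w{\left(b,L \right)} = \frac{b}{6} + \frac{L^{2}}{6}$ ($w{\left(b,L \right)} = \frac{L L + b}{6} = \frac{L^{2} + b}{6} = \frac{b + L^{2}}{6} = \frac{b}{6} + \frac{L^{2}}{6}$)
$13 \cdot 3 - 52 w{\left(5,13 \right)} = 13 \cdot 3 - 52 \left(\frac{1}{6} \cdot 5 + \frac{13^{2}}{6}\right) = 39 - 52 \left(\frac{5}{6} + \frac{1}{6} \cdot 169\right) = 39 - 52 \left(\frac{5}{6} + \frac{169}{6}\right) = 39 - 1508 = -1469$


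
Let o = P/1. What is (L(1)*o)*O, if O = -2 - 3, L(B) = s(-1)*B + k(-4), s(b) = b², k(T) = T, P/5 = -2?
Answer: -150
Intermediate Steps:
P = -10 (P = 5*(-2) = -10)
L(B) = -4 + B (L(B) = (-1)²*B - 4 = 1*B - 4 = B - 4 = -4 + B)
O = -5
o = -10 (o = -10/1 = -10*1 = -10)
(L(1)*o)*O = ((-4 + 1)*(-10))*(-5) = -3*(-10)*(-5) = 30*(-5) = -150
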